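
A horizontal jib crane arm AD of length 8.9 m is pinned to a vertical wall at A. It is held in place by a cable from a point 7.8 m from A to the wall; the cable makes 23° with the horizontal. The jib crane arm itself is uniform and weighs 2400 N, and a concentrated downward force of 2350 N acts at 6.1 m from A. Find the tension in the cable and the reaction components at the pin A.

T = 8208 N, A_x = 7555 N, A_y = 1543 N

ΣM about A: T·sin23°·7.8 − 2400·4.45 − 2350·6.1 = 0 → T = 25015/(7.8·0.390731) = 8207.82 ≈ 8208 N.
ΣF_x = 0: A_x − T·cos23° = 0 → A_x = 8207.82 × 0.920505 = 7555 N.
ΣF_y = 0: A_y + T·sin23° − 2400 − 2350 = 0 → A_y = 4750 − 8207.82 × 0.390731 = 1543 N.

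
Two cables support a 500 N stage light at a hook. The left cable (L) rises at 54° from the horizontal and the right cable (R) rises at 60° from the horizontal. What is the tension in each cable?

T_L = 273.7 N, T_R = 321.7 N

ΣF_x = 0: −T_L·cos54° + T_R·cos60° = 0 → T_R = 1.17557·T_L.
ΣF_y = 0: T_L·sin54° + T_R·sin60° = 500.
Substitute: T_L·(0.809017 + 1.17557·0.866025) = 500 → T_L = 273.659 ≈ 273.7 N.
Then T_R = 1.17557 × 273.659 = 321.7 N.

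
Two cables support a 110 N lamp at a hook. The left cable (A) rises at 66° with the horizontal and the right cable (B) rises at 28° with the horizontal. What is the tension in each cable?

T_A = 97.36 N, T_B = 44.85 N

ΣF_x = 0: −T_A·cos66° + T_B·cos28° = 0 → T_B = 0.460658·T_A.
ΣF_y = 0: T_A·sin66° + T_B·sin28° = 110.
Substitute: T_A·(0.913545 + 0.460658·0.469472) = 110 → T_A = 97.3614 ≈ 97.36 N.
Then T_B = 0.460658 × 97.3614 = 44.85 N.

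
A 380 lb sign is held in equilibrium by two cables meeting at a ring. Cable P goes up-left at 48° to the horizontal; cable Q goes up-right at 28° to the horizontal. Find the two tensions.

ΣF_x = 0: −T_P·cos48° + T_Q·cos28° = 0 → T_Q = 0.757837·T_P.
ΣF_y = 0: T_P·sin48° + T_Q·sin28° = 380.
Substitute: T_P·(0.743145 + 0.757837·0.469472) = 380 → T_P = 345.791 ≈ 345.8 lb.
Then T_Q = 0.757837 × 345.791 = 262.1 lb.

T_P = 345.8 lb, T_Q = 262.1 lb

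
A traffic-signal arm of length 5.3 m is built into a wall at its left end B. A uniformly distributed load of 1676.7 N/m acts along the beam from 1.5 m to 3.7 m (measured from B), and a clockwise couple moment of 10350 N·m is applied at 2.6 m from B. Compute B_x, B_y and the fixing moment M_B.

Resultant of the distributed load: 1676.7 × 2.2 = 3688.74 N at 2.6 m from B.
ΣF_x = 0: B_x = 0.
ΣF_y = 0: B_y − 1676.7·2.2 = 0 → B_y = 3689 N.
ΣM about B: M_B − (1676.7·2.2)·2.6 − 10350 = 0 → M_B = 19940 N·m.

B_x = 0, B_y = 3689 N, M_B = 19940 N·m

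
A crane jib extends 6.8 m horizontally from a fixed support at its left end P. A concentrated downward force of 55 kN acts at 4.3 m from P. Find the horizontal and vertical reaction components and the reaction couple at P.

P_x = 0, P_y = 55.00 kN, M_P = 236.5 kN·m

ΣF_x = 0: P_x = 0.
ΣF_y = 0: P_y − 55 = 0 → P_y = 55.00 kN.
ΣM about P: M_P − 55·4.3 = 0 → M_P = 236.5 kN·m.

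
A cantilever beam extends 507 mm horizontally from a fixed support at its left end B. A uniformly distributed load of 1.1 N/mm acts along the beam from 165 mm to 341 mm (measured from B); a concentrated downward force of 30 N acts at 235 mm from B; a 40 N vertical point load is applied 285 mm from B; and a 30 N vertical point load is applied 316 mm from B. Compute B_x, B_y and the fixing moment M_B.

B_x = 0, B_y = 293.6 N, M_B = 76910 N·mm

Resultant of the distributed load: 1.1 × 176 = 193.6 N at 253 mm from B.
ΣF_x = 0: B_x = 0.
ΣF_y = 0: B_y − 1.1·176 − 30 − 40 − 30 = 0 → B_y = 293.6 N.
ΣM about B: M_B − (1.1·176)·253 − 30·235 − 40·285 − 30·316 = 0 → M_B = 76910 N·mm.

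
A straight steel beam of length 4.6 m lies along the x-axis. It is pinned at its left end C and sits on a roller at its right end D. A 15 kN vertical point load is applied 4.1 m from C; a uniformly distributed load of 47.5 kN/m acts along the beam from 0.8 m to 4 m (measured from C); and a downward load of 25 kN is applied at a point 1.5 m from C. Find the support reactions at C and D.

Resultant of the distributed load: 47.5 × 3.2 = 152 kN at 2.4 m from C.
Moments about C: D_y·4.6 − 15·4.1 − (47.5·3.2)·2.4 − 25·1.5 = 0 → D_y = 463.8/4.6 = 100.826 ≈ 100.8 kN.
ΣF_y = 0: C_y + 100.826 − 15 − 47.5·3.2 − 25 = 0 → C_y = 91.17 kN.
ΣF_x = 0: no horizontal applied forces, so C_x = 0.

C_x = 0, C_y = 91.17 kN, D_y = 100.8 kN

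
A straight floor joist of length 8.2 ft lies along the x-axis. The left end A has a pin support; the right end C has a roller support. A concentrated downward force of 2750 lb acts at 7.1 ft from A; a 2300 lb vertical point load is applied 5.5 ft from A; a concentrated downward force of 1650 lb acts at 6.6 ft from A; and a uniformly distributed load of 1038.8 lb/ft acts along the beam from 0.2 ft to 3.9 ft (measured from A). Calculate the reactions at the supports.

Resultant of the distributed load: 1038.8 × 3.7 = 3843.56 lb at 2.05 ft from A.
Moments about A: C_y·8.2 − 2750·7.1 − 2300·5.5 − 1650·6.6 − (1038.8·3.7)·2.05 = 0 → C_y = 50944.298/8.2 = 6212.72 ≈ 6213 lb.
ΣF_y = 0: A_y + 6212.72 − 2750 − 2300 − 1650 − 1038.8·3.7 = 0 → A_y = 4331 lb.
ΣF_x = 0: no horizontal applied forces, so A_x = 0.

A_x = 0, A_y = 4331 lb, C_y = 6213 lb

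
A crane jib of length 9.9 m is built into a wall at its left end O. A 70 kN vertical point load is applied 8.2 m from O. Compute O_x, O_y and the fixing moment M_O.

O_x = 0, O_y = 70.00 kN, M_O = 574.0 kN·m

ΣF_x = 0: O_x = 0.
ΣF_y = 0: O_y − 70 = 0 → O_y = 70.00 kN.
ΣM about O: M_O − 70·8.2 = 0 → M_O = 574.0 kN·m.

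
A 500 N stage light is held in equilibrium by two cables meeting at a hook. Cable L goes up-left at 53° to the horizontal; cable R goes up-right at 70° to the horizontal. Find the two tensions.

ΣF_x = 0: −T_L·cos53° + T_R·cos70° = 0 → T_R = 1.75959·T_L.
ΣF_y = 0: T_L·sin53° + T_R·sin70° = 500.
Substitute: T_L·(0.798636 + 1.75959·0.939693) = 500 → T_L = 203.906 ≈ 203.9 N.
Then T_R = 1.75959 × 203.906 = 358.8 N.

T_L = 203.9 N, T_R = 358.8 N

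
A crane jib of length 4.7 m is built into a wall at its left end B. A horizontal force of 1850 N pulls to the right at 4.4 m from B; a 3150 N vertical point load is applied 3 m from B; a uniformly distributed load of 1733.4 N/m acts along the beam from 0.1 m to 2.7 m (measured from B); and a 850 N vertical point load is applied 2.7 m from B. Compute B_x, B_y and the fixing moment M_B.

B_x = -1850 N, B_y = 8507 N, M_B = 18050 N·m

Resultant of the distributed load: 1733.4 × 2.6 = 4506.84 N at 1.4 m from B.
ΣF_x = 0: B_x + 1850 = 0 → B_x = -1850 N.
ΣF_y = 0: B_y − 3150 − 1733.4·2.6 − 850 = 0 → B_y = 8507 N.
ΣM about B: M_B − 3150·3 − (1733.4·2.6)·1.4 − 850·2.7 = 0 → M_B = 18050 N·m.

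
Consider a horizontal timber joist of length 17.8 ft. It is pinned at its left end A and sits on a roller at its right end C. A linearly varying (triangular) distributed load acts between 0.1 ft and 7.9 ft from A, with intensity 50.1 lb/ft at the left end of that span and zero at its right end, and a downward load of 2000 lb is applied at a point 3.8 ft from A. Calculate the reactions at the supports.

A_x = 0, A_y = 1739 lb, C_y = 456.6 lb

Resultant of the triangular load: ½ × 50.1 × 7.8 = 195.39 lb, acting at 2.7 ft from A (one-third of the span from the peak).
Moments about A: C_y·17.8 − (½·50.1·7.8)·2.7 − 2000·3.8 = 0 → C_y = 8127.553/17.8 = 456.604 ≈ 456.6 lb.
ΣF_y = 0: A_y + 456.604 − ½·50.1·7.8 − 2000 = 0 → A_y = 1739 lb.
ΣF_x = 0: no horizontal applied forces, so A_x = 0.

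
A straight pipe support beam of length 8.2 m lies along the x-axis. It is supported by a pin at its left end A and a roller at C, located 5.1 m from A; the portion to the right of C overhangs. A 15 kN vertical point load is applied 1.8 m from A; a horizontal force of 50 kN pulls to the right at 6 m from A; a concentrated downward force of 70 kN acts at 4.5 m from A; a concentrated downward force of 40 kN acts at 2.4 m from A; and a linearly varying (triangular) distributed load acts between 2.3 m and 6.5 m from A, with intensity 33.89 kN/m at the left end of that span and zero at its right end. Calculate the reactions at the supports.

A_x = -50.00 kN, A_y = 58.65 kN, C_y = 137.5 kN

Resultant of the triangular load: ½ × 33.89 × 4.2 = 71.169 kN, acting at 3.7 m from A (one-third of the span from the peak).
Taking moments about A: C_y·5.1 − 15·1.8 − 70·4.5 − 40·2.4 − (½·33.89·4.2)·3.7 = 0 → C_y = 701.3253/5.1 = 137.515 ≈ 137.5 kN.
ΣF_y = 0: A_y + 137.515 − 15 − 70 − 40 − ½·33.89·4.2 = 0 → A_y = 58.65 kN.
ΣF_x = 0: A_x + 50 = 0 → A_x = -50.00 kN.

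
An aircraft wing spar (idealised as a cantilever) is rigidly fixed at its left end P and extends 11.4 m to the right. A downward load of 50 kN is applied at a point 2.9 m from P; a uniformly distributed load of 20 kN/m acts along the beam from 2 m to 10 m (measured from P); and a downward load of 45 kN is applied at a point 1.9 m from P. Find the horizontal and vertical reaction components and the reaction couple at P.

Resultant of the distributed load: 20 × 8 = 160 kN at 6 m from P.
ΣF_x = 0: P_x = 0.
ΣF_y = 0: P_y − 50 − 20·8 − 45 = 0 → P_y = 255.0 kN.
ΣM about P: M_P − 50·2.9 − (20·8)·6 − 45·1.9 = 0 → M_P = 1190 kN·m.

P_x = 0, P_y = 255.0 kN, M_P = 1190 kN·m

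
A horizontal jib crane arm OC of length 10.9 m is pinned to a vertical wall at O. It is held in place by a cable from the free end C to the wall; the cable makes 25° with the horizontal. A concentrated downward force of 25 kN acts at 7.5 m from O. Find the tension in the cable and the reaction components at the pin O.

ΣM about O: T·sin25°·10.9 − 25·7.5 = 0 → T = 187.5/(10.9·0.422618) = 40.703 ≈ 40.70 kN.
ΣF_x = 0: O_x − T·cos25° = 0 → O_x = 40.703 × 0.906308 = 36.89 kN.
ΣF_y = 0: O_y + T·sin25° − 25 = 0 → O_y = 25 − 40.703 × 0.422618 = 7.798 kN.

T = 40.70 kN, O_x = 36.89 kN, O_y = 7.798 kN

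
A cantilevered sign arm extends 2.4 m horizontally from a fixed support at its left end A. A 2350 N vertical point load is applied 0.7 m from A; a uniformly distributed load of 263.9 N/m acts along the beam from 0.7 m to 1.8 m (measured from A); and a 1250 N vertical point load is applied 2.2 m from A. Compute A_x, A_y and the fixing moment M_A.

A_x = 0, A_y = 3890 N, M_A = 4758 N·m

Resultant of the distributed load: 263.9 × 1.1 = 290.29 N at 1.25 m from A.
ΣF_x = 0: A_x = 0.
ΣF_y = 0: A_y − 2350 − 263.9·1.1 − 1250 = 0 → A_y = 3890 N.
ΣM about A: M_A − 2350·0.7 − (263.9·1.1)·1.25 − 1250·2.2 = 0 → M_A = 4758 N·m.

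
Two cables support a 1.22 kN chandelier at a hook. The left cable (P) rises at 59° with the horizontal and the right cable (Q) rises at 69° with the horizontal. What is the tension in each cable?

ΣF_x = 0: −T_P·cos59° + T_Q·cos69° = 0 → T_Q = 1.43718·T_P.
ΣF_y = 0: T_P·sin59° + T_Q·sin69° = 1.22.
Substitute: T_P·(0.857167 + 1.43718·0.93358) = 1.22 → T_P = 0.554826 ≈ 0.5548 kN.
Then T_Q = 1.43718 × 0.554826 = 0.7974 kN.

T_P = 0.5548 kN, T_Q = 0.7974 kN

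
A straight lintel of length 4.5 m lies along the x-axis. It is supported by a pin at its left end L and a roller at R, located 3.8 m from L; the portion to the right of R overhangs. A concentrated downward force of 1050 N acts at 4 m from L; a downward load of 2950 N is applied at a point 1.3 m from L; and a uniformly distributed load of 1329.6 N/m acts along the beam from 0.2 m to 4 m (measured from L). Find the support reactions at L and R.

L_x = 0, L_y = 4146 N, R_y = 4907 N

Resultant of the distributed load: 1329.6 × 3.8 = 5052.48 N at 2.1 m from L.
ΣM about L: R_y·3.8 − 1050·4 − 2950·1.3 − (1329.6·3.8)·2.1 = 0 → R_y = 18645.208/3.8 = 4906.63 ≈ 4907 N.
ΣF_y = 0: L_y + 4906.63 − 1050 − 2950 − 1329.6·3.8 = 0 → L_y = 4146 N.
ΣF_x = 0: no horizontal applied forces, so L_x = 0.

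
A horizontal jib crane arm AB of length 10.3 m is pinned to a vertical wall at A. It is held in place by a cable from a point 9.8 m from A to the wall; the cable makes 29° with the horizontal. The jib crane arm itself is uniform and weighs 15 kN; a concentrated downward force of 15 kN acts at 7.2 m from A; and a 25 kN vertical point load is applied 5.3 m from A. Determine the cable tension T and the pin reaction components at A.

T = 66.88 kN, A_x = 58.49 kN, A_y = 22.58 kN

ΣM about A: T·sin29°·9.8 − 15·5.15 − 15·7.2 − 25·5.3 = 0 → T = 317.75/(9.8·0.48481) = 66.8787 ≈ 66.88 kN.
ΣF_x = 0: A_x − T·cos29° = 0 → A_x = 66.8787 × 0.87462 = 58.49 kN.
ΣF_y = 0: A_y + T·sin29° − 15 − 15 − 25 = 0 → A_y = 55 − 66.8787 × 0.48481 = 22.58 kN.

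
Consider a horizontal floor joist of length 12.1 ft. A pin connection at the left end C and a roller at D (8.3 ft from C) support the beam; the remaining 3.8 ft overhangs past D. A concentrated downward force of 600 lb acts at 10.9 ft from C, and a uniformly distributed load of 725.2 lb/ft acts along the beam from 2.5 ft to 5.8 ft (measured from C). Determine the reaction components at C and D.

C_x = 0, C_y = 1009 lb, D_y = 1985 lb

Resultant of the distributed load: 725.2 × 3.3 = 2393.16 lb at 4.15 ft from C.
Moments about C: D_y·8.3 − 600·10.9 − (725.2·3.3)·4.15 = 0 → D_y = 16471.614/8.3 = 1984.53 ≈ 1985 lb.
ΣF_y = 0: C_y + 1984.53 − 600 − 725.2·3.3 = 0 → C_y = 1009 lb.
ΣF_x = 0: no horizontal applied forces, so C_x = 0.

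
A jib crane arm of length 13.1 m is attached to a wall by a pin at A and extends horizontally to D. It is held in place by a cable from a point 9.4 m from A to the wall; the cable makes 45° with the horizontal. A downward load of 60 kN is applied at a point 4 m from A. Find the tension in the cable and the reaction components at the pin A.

T = 36.11 kN, A_x = 25.53 kN, A_y = 34.47 kN

ΣM about A: T·sin45°·9.4 − 60·4 = 0 → T = 240/(9.4·0.707107) = 36.1076 ≈ 36.11 kN.
ΣF_x = 0: A_x − T·cos45° = 0 → A_x = 36.1076 × 0.707107 = 25.53 kN.
ΣF_y = 0: A_y + T·sin45° − 60 = 0 → A_y = 60 − 36.1076 × 0.707107 = 34.47 kN.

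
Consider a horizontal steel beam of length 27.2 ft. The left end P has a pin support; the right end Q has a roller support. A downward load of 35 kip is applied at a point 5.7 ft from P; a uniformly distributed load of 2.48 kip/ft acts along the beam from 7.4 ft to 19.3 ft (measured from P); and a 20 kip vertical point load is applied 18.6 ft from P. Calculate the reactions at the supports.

Resultant of the distributed load: 2.48 × 11.9 = 29.512 kip at 13.35 ft from P.
ΣM about P: Q_y·27.2 − 35·5.7 − (2.48·11.9)·13.35 − 20·18.6 = 0 → Q_y = 965.4852/27.2 = 35.4958 ≈ 35.50 kip.
ΣF_y = 0: P_y + 35.4958 − 35 − 2.48·11.9 − 20 = 0 → P_y = 49.02 kip.
ΣF_x = 0: no horizontal applied forces, so P_x = 0.

P_x = 0, P_y = 49.02 kip, Q_y = 35.50 kip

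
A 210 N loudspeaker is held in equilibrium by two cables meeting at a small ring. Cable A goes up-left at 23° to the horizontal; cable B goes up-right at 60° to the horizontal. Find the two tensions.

ΣF_x = 0: −T_A·cos23° + T_B·cos60° = 0 → T_B = 1.84101·T_A.
ΣF_y = 0: T_A·sin23° + T_B·sin60° = 210.
Substitute: T_A·(0.390731 + 1.84101·0.866025) = 210 → T_A = 105.789 ≈ 105.8 N.
Then T_B = 1.84101 × 105.789 = 194.8 N.

T_A = 105.8 N, T_B = 194.8 N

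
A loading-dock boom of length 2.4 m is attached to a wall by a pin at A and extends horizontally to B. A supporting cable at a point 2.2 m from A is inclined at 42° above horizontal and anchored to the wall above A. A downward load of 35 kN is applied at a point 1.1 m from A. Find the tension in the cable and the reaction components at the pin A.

ΣM about A: T·sin42°·2.2 − 35·1.1 = 0 → T = 38.5/(2.2·0.669131) = 26.1533 ≈ 26.15 kN.
ΣF_x = 0: A_x − T·cos42° = 0 → A_x = 26.1533 × 0.743145 = 19.44 kN.
ΣF_y = 0: A_y + T·sin42° − 35 = 0 → A_y = 35 − 26.1533 × 0.669131 = 17.50 kN.

T = 26.15 kN, A_x = 19.44 kN, A_y = 17.50 kN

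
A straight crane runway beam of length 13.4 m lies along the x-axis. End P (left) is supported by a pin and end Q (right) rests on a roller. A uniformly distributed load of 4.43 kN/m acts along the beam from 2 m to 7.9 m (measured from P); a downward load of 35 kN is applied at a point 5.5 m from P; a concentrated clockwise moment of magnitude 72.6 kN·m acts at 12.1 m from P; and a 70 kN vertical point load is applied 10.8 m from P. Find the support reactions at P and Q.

Resultant of the distributed load: 4.43 × 5.9 = 26.137 kN at 4.95 m from P.
Taking moments about P: Q_y·13.4 − (4.43·5.9)·4.95 − 35·5.5 − 72.6 − 70·10.8 = 0 → Q_y = 1150.47815/13.4 = 85.8566 ≈ 85.86 kN.
ΣF_y = 0: P_y + 85.8566 − 4.43·5.9 − 35 − 70 = 0 → P_y = 45.28 kN.
ΣF_x = 0: no horizontal applied forces, so P_x = 0.

P_x = 0, P_y = 45.28 kN, Q_y = 85.86 kN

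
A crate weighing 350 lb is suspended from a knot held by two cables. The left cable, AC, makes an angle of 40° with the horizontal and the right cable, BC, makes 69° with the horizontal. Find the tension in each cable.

T_AC = 132.7 lb, T_BC = 283.6 lb

ΣF_x = 0: −T_AC·cos40° + T_BC·cos69° = 0 → T_BC = 2.13759·T_AC.
ΣF_y = 0: T_AC·sin40° + T_BC·sin69° = 350.
Substitute: T_AC·(0.642788 + 2.13759·0.93358) = 350 → T_AC = 132.656 ≈ 132.7 lb.
Then T_BC = 2.13759 × 132.656 = 283.6 lb.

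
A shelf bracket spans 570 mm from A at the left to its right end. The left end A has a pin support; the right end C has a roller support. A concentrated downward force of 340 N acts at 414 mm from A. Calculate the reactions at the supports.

A_x = 0, A_y = 93.05 N, C_y = 246.9 N

Moments about A: C_y·570 − 340·414 = 0 → C_y = 140760/570 = 246.947 ≈ 246.9 N.
ΣF_y = 0: A_y + 246.947 − 340 = 0 → A_y = 93.05 N.
ΣF_x = 0: no horizontal applied forces, so A_x = 0.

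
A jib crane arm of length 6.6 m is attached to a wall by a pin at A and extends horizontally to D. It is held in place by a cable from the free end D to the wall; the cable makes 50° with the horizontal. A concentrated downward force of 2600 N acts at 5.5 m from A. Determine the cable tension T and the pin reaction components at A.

ΣM about A: T·sin50°·6.6 − 2600·5.5 = 0 → T = 14300/(6.6·0.766044) = 2828.38 ≈ 2828 N.
ΣF_x = 0: A_x − T·cos50° = 0 → A_x = 2828.38 × 0.642788 = 1818 N.
ΣF_y = 0: A_y + T·sin50° − 2600 = 0 → A_y = 2600 − 2828.38 × 0.766044 = 433.3 N.

T = 2828 N, A_x = 1818 N, A_y = 433.3 N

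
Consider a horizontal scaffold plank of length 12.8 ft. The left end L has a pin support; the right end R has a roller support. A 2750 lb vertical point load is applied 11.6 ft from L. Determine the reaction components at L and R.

Moments about L: R_y·12.8 − 2750·11.6 = 0 → R_y = 31900/12.8 = 2492.19 ≈ 2492 lb.
ΣF_y = 0: L_y + 2492.19 − 2750 = 0 → L_y = 257.8 lb.
ΣF_x = 0: no horizontal applied forces, so L_x = 0.

L_x = 0, L_y = 257.8 lb, R_y = 2492 lb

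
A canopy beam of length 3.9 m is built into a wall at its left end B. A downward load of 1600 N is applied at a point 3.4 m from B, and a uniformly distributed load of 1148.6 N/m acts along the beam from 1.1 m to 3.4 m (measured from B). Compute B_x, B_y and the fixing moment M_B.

B_x = 0, B_y = 4242 N, M_B = 11380 N·m

Resultant of the distributed load: 1148.6 × 2.3 = 2641.78 N at 2.25 m from B.
ΣF_x = 0: B_x = 0.
ΣF_y = 0: B_y − 1600 − 1148.6·2.3 = 0 → B_y = 4242 N.
ΣM about B: M_B − 1600·3.4 − (1148.6·2.3)·2.25 = 0 → M_B = 11380 N·m.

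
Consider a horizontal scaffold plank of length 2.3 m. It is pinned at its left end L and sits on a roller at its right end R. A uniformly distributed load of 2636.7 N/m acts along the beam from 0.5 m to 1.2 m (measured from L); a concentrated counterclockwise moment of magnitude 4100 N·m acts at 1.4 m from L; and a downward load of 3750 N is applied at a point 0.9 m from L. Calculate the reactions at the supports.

L_x = 0, L_y = 5229 N, R_y = 366.9 N

Resultant of the distributed load: 2636.7 × 0.7 = 1845.69 N at 0.85 m from L.
ΣM about L: R_y·2.3 − (2636.7·0.7)·0.85 + 4100 − 3750·0.9 = 0 → R_y = 843.8365/2.3 = 366.885 ≈ 366.9 N.
ΣF_y = 0: L_y + 366.885 − 2636.7·0.7 − 3750 = 0 → L_y = 5229 N.
ΣF_x = 0: no horizontal applied forces, so L_x = 0.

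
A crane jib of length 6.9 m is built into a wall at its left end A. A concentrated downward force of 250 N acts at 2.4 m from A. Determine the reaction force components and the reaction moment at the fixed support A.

A_x = 0, A_y = 250.0 N, M_A = 600.0 N·m

ΣF_x = 0: A_x = 0.
ΣF_y = 0: A_y − 250 = 0 → A_y = 250.0 N.
ΣM about A: M_A − 250·2.4 = 0 → M_A = 600.0 N·m.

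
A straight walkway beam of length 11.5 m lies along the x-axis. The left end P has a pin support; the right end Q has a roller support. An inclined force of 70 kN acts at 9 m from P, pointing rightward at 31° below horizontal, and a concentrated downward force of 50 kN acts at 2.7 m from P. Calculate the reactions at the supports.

Moments about P: Q_y·11.5 − 70·sin31°·9 − 50·2.7 = 0 → Q_y = 459.474/11.5 = 39.9543 ≈ 39.95 kN.
ΣF_y = 0: P_y + 39.9543 − 70·sin31° − 50 = 0 → P_y = 46.10 kN.
ΣF_x = 0: P_x + 70·cos31° = 0 → P_x = -60.00 kN.

P_x = -60.00 kN, P_y = 46.10 kN, Q_y = 39.95 kN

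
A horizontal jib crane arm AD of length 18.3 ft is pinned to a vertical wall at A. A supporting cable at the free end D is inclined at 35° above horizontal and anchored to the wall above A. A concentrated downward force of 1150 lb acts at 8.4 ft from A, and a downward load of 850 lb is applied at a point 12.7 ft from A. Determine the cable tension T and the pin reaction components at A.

T = 1949 lb, A_x = 1596 lb, A_y = 882.2 lb

ΣM about A: T·sin35°·18.3 − 1150·8.4 − 850·12.7 = 0 → T = 20455/(18.3·0.573576) = 1948.76 ≈ 1949 lb.
ΣF_x = 0: A_x − T·cos35° = 0 → A_x = 1948.76 × 0.819152 = 1596 lb.
ΣF_y = 0: A_y + T·sin35° − 1150 − 850 = 0 → A_y = 2000 − 1948.76 × 0.573576 = 882.2 lb.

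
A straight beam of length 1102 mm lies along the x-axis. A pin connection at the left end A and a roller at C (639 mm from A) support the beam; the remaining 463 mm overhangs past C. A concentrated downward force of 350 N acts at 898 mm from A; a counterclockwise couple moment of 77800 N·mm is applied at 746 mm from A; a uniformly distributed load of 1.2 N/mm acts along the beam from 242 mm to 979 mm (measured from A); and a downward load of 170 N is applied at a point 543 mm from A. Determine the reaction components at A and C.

A_x = 0, A_y = 44.88 N, C_y = 1360 N

Resultant of the distributed load: 1.2 × 737 = 884.4 N at 610.5 mm from A.
Taking moments about A: C_y·639 − 350·898 + 77800 − (1.2·737)·610.5 − 170·543 = 0 → C_y = 868736.2/639 = 1359.52 ≈ 1360 N.
ΣF_y = 0: A_y + 1359.52 − 350 − 1.2·737 − 170 = 0 → A_y = 44.88 N.
ΣF_x = 0: no horizontal applied forces, so A_x = 0.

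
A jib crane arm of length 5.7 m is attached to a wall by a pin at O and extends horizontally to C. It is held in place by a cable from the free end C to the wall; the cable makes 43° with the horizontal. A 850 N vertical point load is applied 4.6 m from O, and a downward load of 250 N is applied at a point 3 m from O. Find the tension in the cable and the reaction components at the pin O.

ΣM about O: T·sin43°·5.7 − 850·4.6 − 250·3 = 0 → T = 4660/(5.7·0.681998) = 1198.75 ≈ 1199 N.
ΣF_x = 0: O_x − T·cos43° = 0 → O_x = 1198.75 × 0.731354 = 876.7 N.
ΣF_y = 0: O_y + T·sin43° − 850 − 250 = 0 → O_y = 1100 − 1198.75 × 0.681998 = 282.5 N.

T = 1199 N, O_x = 876.7 N, O_y = 282.5 N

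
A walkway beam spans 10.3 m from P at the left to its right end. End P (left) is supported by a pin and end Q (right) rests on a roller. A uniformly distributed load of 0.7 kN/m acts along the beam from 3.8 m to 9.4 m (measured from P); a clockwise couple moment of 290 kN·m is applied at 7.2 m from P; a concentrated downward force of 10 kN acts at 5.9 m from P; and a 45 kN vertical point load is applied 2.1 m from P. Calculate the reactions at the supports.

Resultant of the distributed load: 0.7 × 5.6 = 3.92 kN at 6.6 m from P.
ΣM about P: Q_y·10.3 − (0.7·5.6)·6.6 − 290 − 10·5.9 − 45·2.1 = 0 → Q_y = 469.372/10.3 = 45.5701 ≈ 45.57 kN.
ΣF_y = 0: P_y + 45.5701 − 0.7·5.6 − 10 − 45 = 0 → P_y = 13.35 kN.
ΣF_x = 0: no horizontal applied forces, so P_x = 0.

P_x = 0, P_y = 13.35 kN, Q_y = 45.57 kN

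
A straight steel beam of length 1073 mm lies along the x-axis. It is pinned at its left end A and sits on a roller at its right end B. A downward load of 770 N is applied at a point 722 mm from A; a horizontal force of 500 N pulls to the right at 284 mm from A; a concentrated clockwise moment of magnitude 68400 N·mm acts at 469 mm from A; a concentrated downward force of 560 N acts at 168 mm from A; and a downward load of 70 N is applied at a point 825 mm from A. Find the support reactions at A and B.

A_x = -500.0 N, A_y = 676.6 N, B_y = 723.4 N

Moments about A: B_y·1073 − 770·722 − 68400 − 560·168 − 70·825 = 0 → B_y = 776170/1073 = 723.364 ≈ 723.4 N.
ΣF_y = 0: A_y + 723.364 − 770 − 560 − 70 = 0 → A_y = 676.6 N.
ΣF_x = 0: A_x + 500 = 0 → A_x = -500.0 N.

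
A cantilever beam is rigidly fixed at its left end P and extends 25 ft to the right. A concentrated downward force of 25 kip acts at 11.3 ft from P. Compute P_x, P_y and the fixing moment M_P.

P_x = 0, P_y = 25.00 kip, M_P = 282.5 kip·ft

ΣF_x = 0: P_x = 0.
ΣF_y = 0: P_y − 25 = 0 → P_y = 25.00 kip.
ΣM about P: M_P − 25·11.3 = 0 → M_P = 282.5 kip·ft.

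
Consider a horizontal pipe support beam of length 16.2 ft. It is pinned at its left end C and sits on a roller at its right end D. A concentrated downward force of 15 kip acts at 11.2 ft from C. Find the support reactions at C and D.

Moments about C: D_y·16.2 − 15·11.2 = 0 → D_y = 168/16.2 = 10.3704 ≈ 10.37 kip.
ΣF_y = 0: C_y + 10.3704 − 15 = 0 → C_y = 4.630 kip.
ΣF_x = 0: no horizontal applied forces, so C_x = 0.

C_x = 0, C_y = 4.630 kip, D_y = 10.37 kip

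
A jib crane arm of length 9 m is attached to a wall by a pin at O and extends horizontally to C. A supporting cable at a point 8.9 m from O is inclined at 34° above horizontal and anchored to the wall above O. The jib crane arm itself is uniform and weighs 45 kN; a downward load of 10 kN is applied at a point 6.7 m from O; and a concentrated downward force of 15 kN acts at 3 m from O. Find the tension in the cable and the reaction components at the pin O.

ΣM about O: T·sin34°·8.9 − 45·4.5 − 10·6.7 − 15·3 = 0 → T = 314.5/(8.9·0.559193) = 63.193 ≈ 63.19 kN.
ΣF_x = 0: O_x − T·cos34° = 0 → O_x = 63.193 × 0.829038 = 52.39 kN.
ΣF_y = 0: O_y + T·sin34° − 45 − 10 − 15 = 0 → O_y = 70 − 63.193 × 0.559193 = 34.66 kN.

T = 63.19 kN, O_x = 52.39 kN, O_y = 34.66 kN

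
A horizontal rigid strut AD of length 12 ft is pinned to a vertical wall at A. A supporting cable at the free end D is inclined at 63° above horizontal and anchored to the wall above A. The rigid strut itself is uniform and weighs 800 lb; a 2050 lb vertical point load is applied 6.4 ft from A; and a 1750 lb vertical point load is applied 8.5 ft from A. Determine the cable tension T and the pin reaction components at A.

ΣM about A: T·sin63°·12 − 800·6 − 2050·6.4 − 1750·8.5 = 0 → T = 32795/(12·0.891007) = 3067.22 ≈ 3067 lb.
ΣF_x = 0: A_x − T·cos63° = 0 → A_x = 3067.22 × 0.45399 = 1392 lb.
ΣF_y = 0: A_y + T·sin63° − 800 − 2050 − 1750 = 0 → A_y = 4600 − 3067.22 × 0.891007 = 1867 lb.

T = 3067 lb, A_x = 1392 lb, A_y = 1867 lb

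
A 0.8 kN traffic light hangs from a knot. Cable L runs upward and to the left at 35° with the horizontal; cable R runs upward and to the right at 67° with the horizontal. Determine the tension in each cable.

ΣF_x = 0: −T_L·cos35° + T_R·cos67° = 0 → T_R = 2.09646·T_L.
ΣF_y = 0: T_L·sin35° + T_R·sin67° = 0.8.
Substitute: T_L·(0.573576 + 2.09646·0.920505) = 0.8 → T_L = 0.319568 ≈ 0.3196 kN.
Then T_R = 2.09646 × 0.319568 = 0.6700 kN.

T_L = 0.3196 kN, T_R = 0.6700 kN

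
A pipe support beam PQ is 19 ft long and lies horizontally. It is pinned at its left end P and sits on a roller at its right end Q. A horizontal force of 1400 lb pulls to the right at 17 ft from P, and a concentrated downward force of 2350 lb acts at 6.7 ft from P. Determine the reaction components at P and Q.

P_x = -1400 lb, P_y = 1521 lb, Q_y = 828.7 lb

ΣM about P: Q_y·19 − 2350·6.7 = 0 → Q_y = 15745/19 = 828.684 ≈ 828.7 lb.
ΣF_y = 0: P_y + 828.684 − 2350 = 0 → P_y = 1521 lb.
ΣF_x = 0: P_x + 1400 = 0 → P_x = -1400 lb.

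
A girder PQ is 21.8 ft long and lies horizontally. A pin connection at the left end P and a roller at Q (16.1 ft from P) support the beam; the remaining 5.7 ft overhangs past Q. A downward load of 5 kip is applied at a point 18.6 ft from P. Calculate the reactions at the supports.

Moments about P: Q_y·16.1 − 5·18.6 = 0 → Q_y = 93/16.1 = 5.7764 ≈ 5.776 kip.
ΣF_y = 0: P_y + 5.7764 − 5 = 0 → P_y = -0.7764 kip.
ΣF_x = 0: no horizontal applied forces, so P_x = 0.

P_x = 0, P_y = -0.7764 kip, Q_y = 5.776 kip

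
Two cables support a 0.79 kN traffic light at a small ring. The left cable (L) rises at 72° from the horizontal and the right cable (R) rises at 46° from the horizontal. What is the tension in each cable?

T_L = 0.6215 kN, T_R = 0.2765 kN

ΣF_x = 0: −T_L·cos72° + T_R·cos46° = 0 → T_R = 0.444847·T_L.
ΣF_y = 0: T_L·sin72° + T_R·sin46° = 0.79.
Substitute: T_L·(0.951057 + 0.444847·0.71934) = 0.79 → T_L = 0.621532 ≈ 0.6215 kN.
Then T_R = 0.444847 × 0.621532 = 0.2765 kN.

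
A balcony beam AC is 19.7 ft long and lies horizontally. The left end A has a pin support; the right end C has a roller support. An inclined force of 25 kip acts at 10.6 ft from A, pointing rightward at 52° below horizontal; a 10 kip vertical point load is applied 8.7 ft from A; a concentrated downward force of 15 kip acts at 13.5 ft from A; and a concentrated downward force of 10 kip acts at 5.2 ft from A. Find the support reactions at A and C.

Moments about A: C_y·19.7 − 25·sin52°·10.6 − 10·8.7 − 15·13.5 − 10·5.2 = 0 → C_y = 550.323/19.7 = 27.9352 ≈ 27.94 kip.
ΣF_y = 0: A_y + 27.9352 − 25·sin52° − 10 − 15 − 10 = 0 → A_y = 26.77 kip.
ΣF_x = 0: A_x + 25·cos52° = 0 → A_x = -15.39 kip.

A_x = -15.39 kip, A_y = 26.77 kip, C_y = 27.94 kip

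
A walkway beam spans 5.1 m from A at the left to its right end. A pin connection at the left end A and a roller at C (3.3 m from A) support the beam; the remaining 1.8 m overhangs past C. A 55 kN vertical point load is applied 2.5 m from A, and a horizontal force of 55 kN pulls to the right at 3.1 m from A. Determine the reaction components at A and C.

A_x = -55.00 kN, A_y = 13.33 kN, C_y = 41.67 kN

ΣM about A: C_y·3.3 − 55·2.5 = 0 → C_y = 137.5/3.3 = 41.6667 ≈ 41.67 kN.
ΣF_y = 0: A_y + 41.6667 − 55 = 0 → A_y = 13.33 kN.
ΣF_x = 0: A_x + 55 = 0 → A_x = -55.00 kN.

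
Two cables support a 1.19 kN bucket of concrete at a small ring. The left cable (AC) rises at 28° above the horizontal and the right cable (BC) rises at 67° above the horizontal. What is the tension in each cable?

T_AC = 0.4667 kN, T_BC = 1.055 kN

ΣF_x = 0: −T_AC·cos28° + T_BC·cos67° = 0 → T_BC = 2.25973·T_AC.
ΣF_y = 0: T_AC·sin28° + T_BC·sin67° = 1.19.
Substitute: T_AC·(0.469472 + 2.25973·0.920505) = 1.19 → T_AC = 0.466746 ≈ 0.4667 kN.
Then T_BC = 2.25973 × 0.466746 = 1.055 kN.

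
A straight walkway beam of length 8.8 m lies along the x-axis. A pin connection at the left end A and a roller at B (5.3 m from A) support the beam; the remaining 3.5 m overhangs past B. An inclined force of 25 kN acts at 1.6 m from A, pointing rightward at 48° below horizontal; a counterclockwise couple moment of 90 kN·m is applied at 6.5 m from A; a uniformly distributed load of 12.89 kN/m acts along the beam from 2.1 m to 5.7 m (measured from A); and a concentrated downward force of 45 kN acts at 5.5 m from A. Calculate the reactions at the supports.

A_x = -16.73 kN, A_y = 40.51 kN, B_y = 69.47 kN

Resultant of the distributed load: 12.89 × 3.6 = 46.404 kN at 3.9 m from A.
Taking moments about A: B_y·5.3 − 25·sin48°·1.6 + 90 − (12.89·3.6)·3.9 − 45·5.5 = 0 → B_y = 368.201/5.3 = 69.4719 ≈ 69.47 kN.
ΣF_y = 0: A_y + 69.4719 − 25·sin48° − 12.89·3.6 − 45 = 0 → A_y = 40.51 kN.
ΣF_x = 0: A_x + 25·cos48° = 0 → A_x = -16.73 kN.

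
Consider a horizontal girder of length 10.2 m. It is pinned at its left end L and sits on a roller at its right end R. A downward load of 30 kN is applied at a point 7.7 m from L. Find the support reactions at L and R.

L_x = 0, L_y = 7.353 kN, R_y = 22.65 kN

Taking moments about L: R_y·10.2 − 30·7.7 = 0 → R_y = 231/10.2 = 22.6471 ≈ 22.65 kN.
ΣF_y = 0: L_y + 22.6471 − 30 = 0 → L_y = 7.353 kN.
ΣF_x = 0: no horizontal applied forces, so L_x = 0.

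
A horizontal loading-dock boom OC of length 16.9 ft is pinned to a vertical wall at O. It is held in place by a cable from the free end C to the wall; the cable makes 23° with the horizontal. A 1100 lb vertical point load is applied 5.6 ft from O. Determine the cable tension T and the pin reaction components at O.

ΣM about O: T·sin23°·16.9 − 1100·5.6 = 0 → T = 6160/(16.9·0.390731) = 932.859 ≈ 932.9 lb.
ΣF_x = 0: O_x − T·cos23° = 0 → O_x = 932.859 × 0.920505 = 858.7 lb.
ΣF_y = 0: O_y + T·sin23° − 1100 = 0 → O_y = 1100 − 932.859 × 0.390731 = 735.5 lb.

T = 932.9 lb, O_x = 858.7 lb, O_y = 735.5 lb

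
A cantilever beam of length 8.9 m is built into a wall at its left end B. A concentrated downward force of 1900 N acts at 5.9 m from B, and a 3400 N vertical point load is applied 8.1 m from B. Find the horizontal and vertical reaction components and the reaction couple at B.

ΣF_x = 0: B_x = 0.
ΣF_y = 0: B_y − 1900 − 3400 = 0 → B_y = 5300 N.
ΣM about B: M_B − 1900·5.9 − 3400·8.1 = 0 → M_B = 38750 N·m.

B_x = 0, B_y = 5300 N, M_B = 38750 N·m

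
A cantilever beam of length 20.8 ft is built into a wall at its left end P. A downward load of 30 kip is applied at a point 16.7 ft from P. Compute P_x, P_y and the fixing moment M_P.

ΣF_x = 0: P_x = 0.
ΣF_y = 0: P_y − 30 = 0 → P_y = 30.00 kip.
ΣM about P: M_P − 30·16.7 = 0 → M_P = 501.0 kip·ft.

P_x = 0, P_y = 30.00 kip, M_P = 501.0 kip·ft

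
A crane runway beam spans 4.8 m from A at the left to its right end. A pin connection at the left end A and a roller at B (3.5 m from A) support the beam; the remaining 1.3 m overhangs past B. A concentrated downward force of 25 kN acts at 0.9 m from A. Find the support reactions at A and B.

Moments about A: B_y·3.5 − 25·0.9 = 0 → B_y = 22.5/3.5 = 6.42857 ≈ 6.429 kN.
ΣF_y = 0: A_y + 6.42857 − 25 = 0 → A_y = 18.57 kN.
ΣF_x = 0: no horizontal applied forces, so A_x = 0.

A_x = 0, A_y = 18.57 kN, B_y = 6.429 kN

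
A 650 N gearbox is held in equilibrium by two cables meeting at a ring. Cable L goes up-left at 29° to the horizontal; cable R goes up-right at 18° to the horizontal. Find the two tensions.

T_L = 845.3 N, T_R = 777.3 N

ΣF_x = 0: −T_L·cos29° + T_R·cos18° = 0 → T_R = 0.91963·T_L.
ΣF_y = 0: T_L·sin29° + T_R·sin18° = 650.
Substitute: T_L·(0.48481 + 0.91963·0.309017) = 650 → T_L = 845.263 ≈ 845.3 N.
Then T_R = 0.91963 × 845.263 = 777.3 N.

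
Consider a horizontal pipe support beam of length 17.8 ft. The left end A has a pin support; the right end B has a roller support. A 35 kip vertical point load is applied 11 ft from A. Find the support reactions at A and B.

Taking moments about A: B_y·17.8 − 35·11 = 0 → B_y = 385/17.8 = 21.6292 ≈ 21.63 kip.
ΣF_y = 0: A_y + 21.6292 − 35 = 0 → A_y = 13.37 kip.
ΣF_x = 0: no horizontal applied forces, so A_x = 0.

A_x = 0, A_y = 13.37 kip, B_y = 21.63 kip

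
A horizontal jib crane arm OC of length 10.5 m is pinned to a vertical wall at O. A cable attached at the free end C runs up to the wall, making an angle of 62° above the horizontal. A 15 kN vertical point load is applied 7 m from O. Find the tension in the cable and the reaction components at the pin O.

T = 11.33 kN, O_x = 5.317 kN, O_y = 5.000 kN

ΣM about O: T·sin62°·10.5 − 15·7 = 0 → T = 105/(10.5·0.882948) = 11.3257 ≈ 11.33 kN.
ΣF_x = 0: O_x − T·cos62° = 0 → O_x = 11.3257 × 0.469472 = 5.317 kN.
ΣF_y = 0: O_y + T·sin62° − 15 = 0 → O_y = 15 − 11.3257 × 0.882948 = 5.000 kN.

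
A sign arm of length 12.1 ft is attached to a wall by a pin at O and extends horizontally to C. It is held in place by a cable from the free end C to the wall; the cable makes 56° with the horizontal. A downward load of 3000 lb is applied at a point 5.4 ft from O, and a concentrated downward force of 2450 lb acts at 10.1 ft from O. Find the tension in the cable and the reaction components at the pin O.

ΣM about O: T·sin56°·12.1 − 3000·5.4 − 2450·10.1 = 0 → T = 40945/(12.1·0.829038) = 4081.7 ≈ 4082 lb.
ΣF_x = 0: O_x − T·cos56° = 0 → O_x = 4081.7 × 0.559193 = 2282 lb.
ΣF_y = 0: O_y + T·sin56° − 3000 − 2450 = 0 → O_y = 5450 − 4081.7 × 0.829038 = 2066 lb.

T = 4082 lb, O_x = 2282 lb, O_y = 2066 lb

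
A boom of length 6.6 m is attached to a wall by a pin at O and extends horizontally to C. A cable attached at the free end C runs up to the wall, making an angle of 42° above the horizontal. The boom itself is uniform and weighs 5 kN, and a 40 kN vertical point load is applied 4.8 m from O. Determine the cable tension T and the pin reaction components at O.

T = 47.21 kN, O_x = 35.09 kN, O_y = 13.41 kN

ΣM about O: T·sin42°·6.6 − 5·3.3 − 40·4.8 = 0 → T = 208.5/(6.6·0.669131) = 47.2118 ≈ 47.21 kN.
ΣF_x = 0: O_x − T·cos42° = 0 → O_x = 47.2118 × 0.743145 = 35.09 kN.
ΣF_y = 0: O_y + T·sin42° − 5 − 40 = 0 → O_y = 45 − 47.2118 × 0.669131 = 13.41 kN.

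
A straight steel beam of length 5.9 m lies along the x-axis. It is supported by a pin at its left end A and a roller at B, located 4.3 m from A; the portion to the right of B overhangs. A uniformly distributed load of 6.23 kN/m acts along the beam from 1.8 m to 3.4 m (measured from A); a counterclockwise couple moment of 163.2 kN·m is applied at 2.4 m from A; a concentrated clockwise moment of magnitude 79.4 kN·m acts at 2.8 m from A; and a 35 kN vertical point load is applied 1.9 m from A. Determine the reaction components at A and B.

A_x = 0, A_y = 42.96 kN, B_y = 2.004 kN

Resultant of the distributed load: 6.23 × 1.6 = 9.968 kN at 2.6 m from A.
ΣM about A: B_y·4.3 − (6.23·1.6)·2.6 + 163.2 − 79.4 − 35·1.9 = 0 → B_y = 8.6168/4.3 = 2.00391 ≈ 2.004 kN.
ΣF_y = 0: A_y + 2.00391 − 6.23·1.6 − 35 = 0 → A_y = 42.96 kN.
ΣF_x = 0: no horizontal applied forces, so A_x = 0.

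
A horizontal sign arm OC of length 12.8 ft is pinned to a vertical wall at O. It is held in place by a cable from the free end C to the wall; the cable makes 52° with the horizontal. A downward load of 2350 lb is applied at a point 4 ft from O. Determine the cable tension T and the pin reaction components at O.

T = 931.9 lb, O_x = 573.8 lb, O_y = 1616 lb

ΣM about O: T·sin52°·12.8 − 2350·4 = 0 → T = 9400/(12.8·0.788011) = 931.935 ≈ 931.9 lb.
ΣF_x = 0: O_x − T·cos52° = 0 → O_x = 931.935 × 0.615661 = 573.8 lb.
ΣF_y = 0: O_y + T·sin52° − 2350 = 0 → O_y = 2350 − 931.935 × 0.788011 = 1616 lb.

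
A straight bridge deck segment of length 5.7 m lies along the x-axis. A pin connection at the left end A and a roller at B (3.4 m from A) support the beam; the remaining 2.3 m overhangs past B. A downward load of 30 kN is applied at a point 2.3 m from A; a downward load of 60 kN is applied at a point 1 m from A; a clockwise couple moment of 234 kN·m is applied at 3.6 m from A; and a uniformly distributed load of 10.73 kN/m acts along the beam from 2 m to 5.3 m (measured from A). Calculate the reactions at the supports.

Resultant of the distributed load: 10.73 × 3.3 = 35.409 kN at 3.65 m from A.
Taking moments about A: B_y·3.4 − 30·2.3 − 60·1 − 234 − (10.73·3.3)·3.65 = 0 → B_y = 492.24285/3.4 = 144.777 ≈ 144.8 kN.
ΣF_y = 0: A_y + 144.777 − 30 − 60 − 10.73·3.3 = 0 → A_y = -19.37 kN.
ΣF_x = 0: no horizontal applied forces, so A_x = 0.

A_x = 0, A_y = -19.37 kN, B_y = 144.8 kN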